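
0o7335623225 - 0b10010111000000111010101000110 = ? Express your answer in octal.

0o5045530517

0b10010111000000111010101000110 = 0o2270072506 in octal.
Subtract column by column in base 8:
  5-6 → 7 (borrow)
  2-0-1 → 1
  2-5 → 5 (borrow)
  3-2-1 → 0
  2-7 → 3 (borrow)
  6-0-1 → 5
  5-0 → 5
  3-7 → 4 (borrow)
  3-2-1 → 0
  7-2 → 5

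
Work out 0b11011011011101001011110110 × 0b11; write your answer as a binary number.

0b1010010010010111100011100010

Multiply each base-2 digit by 3, carrying:
  0×3 = 0 → write 0
  1×3 = 3 → write 1 carry 1
  1×3+1 = 4 → write 0 carry 2
  0×3+2 = 2 → write 0 carry 1
  1×3+1 = 4 → write 0 carry 2
  1×3+2 = 5 → write 1 carry 2
  1×3+2 = 5 → write 1 carry 2
  1×3+2 = 5 → write 1 carry 2
  0×3+2 = 2 → write 0 carry 1
  1×3+1 = 4 → write 0 carry 2
  0×3+2 = 2 → write 0 carry 1
  0×3+1 = 1 → write 1
  1×3 = 3 → write 1 carry 1
  0×3+1 = 1 → write 1
  1×3 = 3 → write 1 carry 1
  1×3+1 = 4 → write 0 carry 2
  1×3+2 = 5 → write 1 carry 2
  0×3+2 = 2 → write 0 carry 1
  1×3+1 = 4 → write 0 carry 2
  1×3+2 = 5 → write 1 carry 2
  0×3+2 = 2 → write 0 carry 1
  1×3+1 = 4 → write 0 carry 2
  1×3+2 = 5 → write 1 carry 2
  0×3+2 = 2 → write 0 carry 1
  1×3+1 = 4 → write 0 carry 2
  1×3+2 = 5 → write 1 carry 2
  remaining carry: 10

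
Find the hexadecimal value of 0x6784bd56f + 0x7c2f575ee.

0xe3b414b5d

Add column by column in base 16, right to left:
  f+e = d carry 1
  6+e+1 = 5 carry 1
  5+5+1 = b
  d+7 = 4 carry 1
  b+5+1 = 1 carry 1
  4+f+1 = 4 carry 1
  8+2+1 = b
  7+c = 3 carry 1
  6+7+1 = e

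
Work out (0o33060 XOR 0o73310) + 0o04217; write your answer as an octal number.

First 0o33060 XOR 0o73310 = 0o40370.
Add column by column in base 8, right to left:
  0+7 = 7
  7+1 = 0 carry 1
  3+2+1 = 6
  0+4 = 4
  4+0 = 4

0o44607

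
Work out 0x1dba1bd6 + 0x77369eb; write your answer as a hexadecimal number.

Add column by column in base 16, right to left:
  6+b = 1 carry 1
  d+e+1 = c carry 1
  b+9+1 = 5 carry 1
  1+6+1 = 8
  a+3 = d
  b+7 = 2 carry 1
  d+7+1 = 5 carry 1
  1+0+1 = 2

0x252d85c1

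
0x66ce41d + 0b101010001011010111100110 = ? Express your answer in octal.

0o705315003

0x66ce41d = 0o633162035 in octal.
0b101010001011010111100110 = 0o52132746 in octal.
Add column by column in base 8, right to left:
  5+6 = 3 carry 1
  3+4+1 = 0 carry 1
  0+7+1 = 0 carry 1
  2+2+1 = 5
  6+3 = 1 carry 1
  1+1+1 = 3
  3+2 = 5
  3+5 = 0 carry 1
  6+0+1 = 7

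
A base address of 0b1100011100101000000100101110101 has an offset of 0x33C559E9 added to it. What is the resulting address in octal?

0o22726261536

0b1100011100101000000100101110101 = 0o14345004565 in octal.
0x33C559E9 = 0o6361254751 in octal.
Add column by column in base 8, right to left:
  5+1 = 6
  6+5 = 3 carry 1
  5+7+1 = 5 carry 1
  4+4+1 = 1 carry 1
  0+5+1 = 6
  0+2 = 2
  5+1 = 6
  4+6 = 2 carry 1
  3+3+1 = 7
  4+6 = 2 carry 1
  1+0+1 = 2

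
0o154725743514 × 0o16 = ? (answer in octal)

0o2764663163050

Multiply each base-8 digit by 14, carrying:
  4×14 = 56 → write 0 carry 7
  1×14+7 = 21 → write 5 carry 2
  5×14+2 = 72 → write 0 carry 9
  3×14+9 = 51 → write 3 carry 6
  4×14+6 = 62 → write 6 carry 7
  7×14+7 = 105 → write 1 carry 13
  5×14+13 = 83 → write 3 carry 10
  2×14+10 = 38 → write 6 carry 4
  7×14+4 = 102 → write 6 carry 12
  4×14+12 = 68 → write 4 carry 8
  5×14+8 = 78 → write 6 carry 9
  1×14+9 = 23 → write 7 carry 2
  remaining carry: 2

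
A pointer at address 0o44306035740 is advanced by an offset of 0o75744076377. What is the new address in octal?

0o142252134337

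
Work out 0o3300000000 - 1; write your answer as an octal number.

The trailing 8 digits are 0, so subtracting 1 borrows through: they become 7 and the next digit up decrements.

0o3277777777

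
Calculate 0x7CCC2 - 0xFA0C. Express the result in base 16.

0x6D2B6

Subtract column by column in base 16:
  2-C → 6 (borrow)
  C-0-1 → B
  C-A → 2
  C-F → D (borrow)
  7-0-1 → 6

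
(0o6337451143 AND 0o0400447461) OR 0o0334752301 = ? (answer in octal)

0o334753341

0o6337451143 AND 0o0400447461 = 0o0000441041.
Then OR with 0o0334752301.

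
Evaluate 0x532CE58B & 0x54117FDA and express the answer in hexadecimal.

0x5000658A

AND each hex digit independently (no carries):
  5&5=5, 3&4=0, 2&1=0, C&1=0, E&7=6, 5&F=5, 8&D=8, B&A=A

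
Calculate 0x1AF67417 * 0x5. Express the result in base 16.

0x86D04473

Multiply each base-16 digit by 5, carrying:
  7×5 = 35 → write 3 carry 2
  1×5+2 = 7 → write 7
  4×5 = 20 → write 4 carry 1
  7×5+1 = 36 → write 4 carry 2
  6×5+2 = 32 → write 0 carry 2
  F×5+2 = 77 → write D carry 4
  A×5+4 = 54 → write 6 carry 3
  1×5+3 = 8 → write 8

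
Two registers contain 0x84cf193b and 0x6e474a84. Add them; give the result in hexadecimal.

0xf31663bf

Add column by column in base 16, right to left:
  b+4 = f
  3+8 = b
  9+a = 3 carry 1
  1+4+1 = 6
  f+7 = 6 carry 1
  c+4+1 = 1 carry 1
  4+e+1 = 3 carry 1
  8+6+1 = f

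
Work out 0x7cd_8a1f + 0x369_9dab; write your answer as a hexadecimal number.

0xb3727ca

Add column by column in base 16, right to left:
  f+b = a carry 1
  1+a+1 = c
  a+d = 7 carry 1
  8+9+1 = 2 carry 1
  d+9+1 = 7 carry 1
  c+6+1 = 3 carry 1
  7+3+1 = b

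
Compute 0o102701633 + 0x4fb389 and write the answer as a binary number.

0o102701633 = 0b1000010111000001110011011 in binary.
0x4fb389 = 0b10011111011001110001001 in binary.
Add column by column in base 2, right to left:
  1+1 = 0 carry 1
  1+0+1 = 0 carry 1
  0+0+1 = 1
  1+1 = 0 carry 1
  1+0+1 = 0 carry 1
  0+0+1 = 1
  0+0 = 0
  1+1 = 0 carry 1
  1+1+1 = 1 carry 1
  1+1+1 = 1 carry 1
  0+0+1 = 1
  0+0 = 0
  0+1 = 1
  0+1 = 1
  0+0 = 0
  1+1 = 0 carry 1
  1+1+1 = 1 carry 1
  1+1+1 = 1 carry 1
  0+1+1 = 0 carry 1
  1+1+1 = 1 carry 1
  0+0+1 = 1
  0+0 = 0
  0+1 = 1
  0+0 = 0
  1+0 = 1

0b1010110110011011100100100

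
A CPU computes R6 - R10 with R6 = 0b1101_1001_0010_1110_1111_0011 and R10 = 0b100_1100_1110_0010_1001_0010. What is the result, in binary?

0b100011000100110001100001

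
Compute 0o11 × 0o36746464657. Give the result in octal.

0o426433333447

Multiply each base-8 digit by 9, carrying:
  7×9 = 63 → write 7 carry 7
  5×9+7 = 52 → write 4 carry 6
  6×9+6 = 60 → write 4 carry 7
  4×9+7 = 43 → write 3 carry 5
  6×9+5 = 59 → write 3 carry 7
  4×9+7 = 43 → write 3 carry 5
  6×9+5 = 59 → write 3 carry 7
  4×9+7 = 43 → write 3 carry 5
  7×9+5 = 68 → write 4 carry 8
  6×9+8 = 62 → write 6 carry 7
  3×9+7 = 34 → write 2 carry 4
  remaining carry: 4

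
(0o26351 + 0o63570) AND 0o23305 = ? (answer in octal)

0o2101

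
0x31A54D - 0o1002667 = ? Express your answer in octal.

0o13317626

0x31A54D = 0o14322515 in octal.
Subtract column by column in base 8:
  5-7 → 6 (borrow)
  1-6-1 → 2 (borrow)
  5-6-1 → 6 (borrow)
  2-2-1 → 7 (borrow)
  2-0-1 → 1
  3-0 → 3
  4-1 → 3
  1-0 → 1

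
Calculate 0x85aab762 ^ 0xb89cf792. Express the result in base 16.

XOR each hex digit independently (no carries):
  8^b=3, 5^8=d, a^9=3, a^c=6, b^f=4, 7^7=0, 6^9=f, 2^2=0

0x3d3640f0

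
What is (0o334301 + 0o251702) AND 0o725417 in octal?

0o604003

Add column by column in base 8, right to left:
  1+2 = 3
  0+0 = 0
  3+7 = 2 carry 1
  4+1+1 = 6
  3+5 = 0 carry 1
  3+2+1 = 6
Sum = 0o606203; now AND with 0o725417:
  6&7=6, 0&2=0, 6&5=4, 2&4=0, 0&1=0, 3&7=3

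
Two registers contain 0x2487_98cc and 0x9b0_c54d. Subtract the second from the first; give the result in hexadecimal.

Subtract column by column in base 16:
  c-d → f (borrow)
  c-4-1 → 7
  8-5 → 3
  9-c → d (borrow)
  7-0-1 → 6
  8-b → d (borrow)
  4-9-1 → a (borrow)
  2-0-1 → 1

0x1ad6d37f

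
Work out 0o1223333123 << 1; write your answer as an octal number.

1 bits is not a whole number of base-8 digits; in binary: 1010010011011011011001010011 << 1 = 10100100110110110110010100110.

0o2446666246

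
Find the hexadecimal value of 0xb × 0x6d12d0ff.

0x4afcefaf5

Multiply each base-16 digit by 11, carrying:
  f×11 = 165 → write 5 carry 10
  f×11+10 = 175 → write f carry 10
  0×11+10 = 10 → write a
  d×11 = 143 → write f carry 8
  2×11+8 = 30 → write e carry 1
  1×11+1 = 12 → write c
  d×11 = 143 → write f carry 8
  6×11+8 = 74 → write a carry 4
  remaining carry: 4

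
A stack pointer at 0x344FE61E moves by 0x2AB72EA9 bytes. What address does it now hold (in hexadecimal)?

0x5F0714C7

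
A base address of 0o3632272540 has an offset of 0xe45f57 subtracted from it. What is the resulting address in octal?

0xe45f57 = 0o71057527 in octal.
Subtract column by column in base 8:
  0-7 → 1 (borrow)
  4-2-1 → 1
  5-5 → 0
  2-7 → 3 (borrow)
  7-5-1 → 1
  2-0 → 2
  2-1 → 1
  3-7 → 4 (borrow)
  6-0-1 → 5
  3-0 → 3

0o3541213011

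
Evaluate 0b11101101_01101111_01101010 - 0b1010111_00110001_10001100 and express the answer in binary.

Subtract column by column in base 2:
  0-0 → 0
  1-0 → 1
  0-1 → 1 (borrow)
  1-1-1 → 1 (borrow)
  0-0-1 → 1 (borrow)
  1-0-1 → 0
  1-0 → 1
  0-1 → 1 (borrow)
  1-1-1 → 1 (borrow)
  1-0-1 → 0
  1-0 → 1
  1-0 → 1
  0-1 → 1 (borrow)
  1-1-1 → 1 (borrow)
  1-0-1 → 0
  0-0 → 0
  1-1 → 0
  0-1 → 1 (borrow)
  1-1-1 → 1 (borrow)
  1-0-1 → 0
  0-1 → 1 (borrow)
  1-0-1 → 0
  1-1 → 0
  1-0 → 1

0b100101100011110111011110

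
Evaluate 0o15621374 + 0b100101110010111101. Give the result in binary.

0o15621374 = 0b1101110010001011111100 in binary.
Add column by column in base 2, right to left:
  0+1 = 1
  0+0 = 0
  1+1 = 0 carry 1
  1+1+1 = 1 carry 1
  1+1+1 = 1 carry 1
  1+1+1 = 1 carry 1
  1+0+1 = 0 carry 1
  1+1+1 = 1 carry 1
  0+0+1 = 1
  1+0 = 1
  0+1 = 1
  0+1 = 1
  0+1 = 1
  1+0 = 1
  0+1 = 1
  0+0 = 0
  1+0 = 1
  1+1 = 0 carry 1
  1+0+1 = 0 carry 1
  0+0+1 = 1
  1+0 = 1
  1+0 = 1

0b1110010111111110111001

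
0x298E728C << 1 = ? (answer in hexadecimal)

1 bits is not a whole number of base-16 digits; in binary: 101001100011100111001010001100 << 1 = 1010011000111001110010100011000.

0x531CE518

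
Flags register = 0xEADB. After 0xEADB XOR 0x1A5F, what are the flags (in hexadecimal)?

XOR each hex digit independently (no carries):
  E^1=F, A^A=0, D^5=8, B^F=4

0xF084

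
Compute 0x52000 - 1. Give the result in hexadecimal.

0x51fff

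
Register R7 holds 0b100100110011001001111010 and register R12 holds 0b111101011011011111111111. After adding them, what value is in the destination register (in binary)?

0b1100010001110101001111001

Add column by column in base 2, right to left:
  0+1 = 1
  1+1 = 0 carry 1
  0+1+1 = 0 carry 1
  1+1+1 = 1 carry 1
  1+1+1 = 1 carry 1
  1+1+1 = 1 carry 1
  1+1+1 = 1 carry 1
  0+1+1 = 0 carry 1
  0+1+1 = 0 carry 1
  1+1+1 = 1 carry 1
  0+1+1 = 0 carry 1
  0+0+1 = 1
  1+1 = 0 carry 1
  1+1+1 = 1 carry 1
  0+0+1 = 1
  0+1 = 1
  1+1 = 0 carry 1
  1+0+1 = 0 carry 1
  0+1+1 = 0 carry 1
  0+0+1 = 1
  1+1 = 0 carry 1
  0+1+1 = 0 carry 1
  0+1+1 = 0 carry 1
  1+1+1 = 1 carry 1
  final carry 1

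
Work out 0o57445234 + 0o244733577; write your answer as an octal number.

0o324401033

Add column by column in base 8, right to left:
  4+7 = 3 carry 1
  3+7+1 = 3 carry 1
  2+5+1 = 0 carry 1
  5+3+1 = 1 carry 1
  4+3+1 = 0 carry 1
  4+7+1 = 4 carry 1
  7+4+1 = 4 carry 1
  5+4+1 = 2 carry 1
  0+2+1 = 3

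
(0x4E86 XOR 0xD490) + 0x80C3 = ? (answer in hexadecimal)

0x11AD9

First 0x4E86 XOR 0xD490 = 0x9A16.
Add column by column in base 16, right to left:
  6+3 = 9
  1+C = D
  A+0 = A
  9+8 = 1 carry 1
  final carry 1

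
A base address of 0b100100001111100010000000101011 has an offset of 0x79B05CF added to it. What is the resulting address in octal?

0b100100001111100010000000101011 = 0o4417420053 in octal.
0x79B05CF = 0o746602717 in octal.
Add column by column in base 8, right to left:
  3+7 = 2 carry 1
  5+1+1 = 7
  0+7 = 7
  0+2 = 2
  2+0 = 2
  4+6 = 2 carry 1
  7+6+1 = 6 carry 1
  1+4+1 = 6
  4+7 = 3 carry 1
  4+0+1 = 5

0o5366222772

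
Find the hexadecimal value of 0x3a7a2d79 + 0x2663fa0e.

Add column by column in base 16, right to left:
  9+e = 7 carry 1
  7+0+1 = 8
  d+a = 7 carry 1
  2+f+1 = 2 carry 1
  a+3+1 = e
  7+6 = d
  a+6 = 0 carry 1
  3+2+1 = 6

0x60de2787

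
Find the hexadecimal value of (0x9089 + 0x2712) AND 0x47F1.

Add column by column in base 16, right to left:
  9+2 = B
  8+1 = 9
  0+7 = 7
  9+2 = B
Sum = 0xB79B; now AND with 0x47F1:
  B&4=0, 7&7=7, 9&F=9, B&1=1

0x791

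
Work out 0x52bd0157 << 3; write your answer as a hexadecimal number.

3 bits is not a whole number of base-16 digits; in binary: 1010010101111010000000101010111 << 3 = 1010010101111010000000101010111000.

0x295e80ab8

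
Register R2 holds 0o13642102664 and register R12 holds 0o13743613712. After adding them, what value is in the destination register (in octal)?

0o27605716576

Add column by column in base 8, right to left:
  4+2 = 6
  6+1 = 7
  6+7 = 5 carry 1
  2+3+1 = 6
  0+1 = 1
  1+6 = 7
  2+3 = 5
  4+4 = 0 carry 1
  6+7+1 = 6 carry 1
  3+3+1 = 7
  1+1 = 2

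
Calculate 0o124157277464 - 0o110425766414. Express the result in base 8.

0o13531311050

Subtract column by column in base 8:
  4-4 → 0
  6-1 → 5
  4-4 → 0
  7-6 → 1
  7-6 → 1
  2-7 → 3 (borrow)
  7-5-1 → 1
  5-2 → 3
  1-4 → 5 (borrow)
  4-0-1 → 3
  2-1 → 1
  1-1 → 0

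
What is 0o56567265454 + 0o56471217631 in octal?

Add column by column in base 8, right to left:
  4+1 = 5
  5+3 = 0 carry 1
  4+6+1 = 3 carry 1
  5+7+1 = 5 carry 1
  6+1+1 = 0 carry 1
  2+2+1 = 5
  7+1 = 0 carry 1
  6+7+1 = 6 carry 1
  5+4+1 = 2 carry 1
  6+6+1 = 5 carry 1
  5+5+1 = 3 carry 1
  final carry 1

0o135260505305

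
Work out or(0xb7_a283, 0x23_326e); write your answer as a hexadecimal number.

0xb7b2ef

OR each hex digit independently (no carries):
  b|2=b, 7|3=7, a|3=b, 2|2=2, 8|6=e, 3|e=f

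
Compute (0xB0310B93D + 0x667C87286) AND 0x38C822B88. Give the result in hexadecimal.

0x108802B80

Add column by column in base 16, right to left:
  D+6 = 3 carry 1
  3+8+1 = C
  9+2 = B
  B+7 = 2 carry 1
  0+8+1 = 9
  1+C = D
  3+7 = A
  0+6 = 6
  B+6 = 1 carry 1
  final carry 1
Sum = 0x116AD92BC3; now AND with 0x38C822B88:
  1&0=0, 1&3=1, 6&8=0, A&C=8, D&8=8, 9&2=0, 2&2=2, B&B=B, C&8=8, 3&8=0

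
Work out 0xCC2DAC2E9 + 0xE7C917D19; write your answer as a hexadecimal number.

Add column by column in base 16, right to left:
  9+9 = 2 carry 1
  E+1+1 = 0 carry 1
  2+D+1 = 0 carry 1
  C+7+1 = 4 carry 1
  A+1+1 = C
  D+9 = 6 carry 1
  2+C+1 = F
  C+7 = 3 carry 1
  C+E+1 = B carry 1
  final carry 1

0x1B3F6C4002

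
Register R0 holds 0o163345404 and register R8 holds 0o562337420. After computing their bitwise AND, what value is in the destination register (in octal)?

0o162305400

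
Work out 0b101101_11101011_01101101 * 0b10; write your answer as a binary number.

Multiply each base-2 digit by 2, carrying:
  1×2 = 2 → write 0 carry 1
  0×2+1 = 1 → write 1
  1×2 = 2 → write 0 carry 1
  1×2+1 = 3 → write 1 carry 1
  0×2+1 = 1 → write 1
  1×2 = 2 → write 0 carry 1
  1×2+1 = 3 → write 1 carry 1
  0×2+1 = 1 → write 1
  1×2 = 2 → write 0 carry 1
  1×2+1 = 3 → write 1 carry 1
  0×2+1 = 1 → write 1
  1×2 = 2 → write 0 carry 1
  0×2+1 = 1 → write 1
  1×2 = 2 → write 0 carry 1
  1×2+1 = 3 → write 1 carry 1
  1×2+1 = 3 → write 1 carry 1
  1×2+1 = 3 → write 1 carry 1
  0×2+1 = 1 → write 1
  1×2 = 2 → write 0 carry 1
  1×2+1 = 3 → write 1 carry 1
  0×2+1 = 1 → write 1
  1×2 = 2 → write 0 carry 1
  remaining carry: 1

0b10110111101011011011010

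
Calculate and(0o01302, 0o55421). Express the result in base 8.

0o01000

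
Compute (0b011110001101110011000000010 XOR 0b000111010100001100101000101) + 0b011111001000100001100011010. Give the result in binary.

0b111000100010100001001100001

First 0b011110001101110011000000010 XOR 0b000111010100001100101000101 = 0b011001011001111111101000111.
Add column by column in base 2, right to left:
  1+0 = 1
  1+1 = 0 carry 1
  1+0+1 = 0 carry 1
  0+1+1 = 0 carry 1
  0+1+1 = 0 carry 1
  0+0+1 = 1
  1+0 = 1
  0+0 = 0
  1+1 = 0 carry 1
  1+1+1 = 1 carry 1
  1+0+1 = 0 carry 1
  1+0+1 = 0 carry 1
  1+0+1 = 0 carry 1
  1+0+1 = 0 carry 1
  1+1+1 = 1 carry 1
  1+0+1 = 0 carry 1
  0+0+1 = 1
  0+0 = 0
  1+1 = 0 carry 1
  1+0+1 = 0 carry 1
  0+0+1 = 1
  1+1 = 0 carry 1
  0+1+1 = 0 carry 1
  0+1+1 = 0 carry 1
  1+1+1 = 1 carry 1
  1+1+1 = 1 carry 1
  final carry 1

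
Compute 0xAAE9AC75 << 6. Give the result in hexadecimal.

6 bits is not a whole number of base-16 digits; in binary: 10101010111010011010110001110101 << 6 = 10101010111010011010110001110101000000.

0x2ABA6B1D40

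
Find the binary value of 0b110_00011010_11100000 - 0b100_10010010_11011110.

0b11000100000000010

Subtract column by column in base 2:
  0-0 → 0
  0-1 → 1 (borrow)
  0-1-1 → 0 (borrow)
  0-1-1 → 0 (borrow)
  0-1-1 → 0 (borrow)
  1-0-1 → 0
  1-1 → 0
  1-1 → 0
  0-0 → 0
  1-1 → 0
  0-0 → 0
  1-0 → 1
  1-1 → 0
  0-0 → 0
  0-0 → 0
  0-1 → 1 (borrow)
  0-0-1 → 1 (borrow)
  1-0-1 → 0
  1-1 → 0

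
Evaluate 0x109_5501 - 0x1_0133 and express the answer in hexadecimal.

0x10853ce

Subtract column by column in base 16:
  1-3 → e (borrow)
  0-3-1 → c (borrow)
  5-1-1 → 3
  5-0 → 5
  9-1 → 8
  0-0 → 0
  1-0 → 1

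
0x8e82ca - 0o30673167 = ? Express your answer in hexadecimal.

0o30673167 = 0x637677 in hexadecimal.
Subtract column by column in base 16:
  a-7 → 3
  c-7 → 5
  2-6 → c (borrow)
  8-7-1 → 0
  e-3 → b
  8-6 → 2

0x2b0c53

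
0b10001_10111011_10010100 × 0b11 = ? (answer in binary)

Multiply each base-2 digit by 3, carrying:
  0×3 = 0 → write 0
  0×3 = 0 → write 0
  1×3 = 3 → write 1 carry 1
  0×3+1 = 1 → write 1
  1×3 = 3 → write 1 carry 1
  0×3+1 = 1 → write 1
  0×3 = 0 → write 0
  1×3 = 3 → write 1 carry 1
  1×3+1 = 4 → write 0 carry 2
  1×3+2 = 5 → write 1 carry 2
  0×3+2 = 2 → write 0 carry 1
  1×3+1 = 4 → write 0 carry 2
  1×3+2 = 5 → write 1 carry 2
  1×3+2 = 5 → write 1 carry 2
  0×3+2 = 2 → write 0 carry 1
  1×3+1 = 4 → write 0 carry 2
  1×3+2 = 5 → write 1 carry 2
  0×3+2 = 2 → write 0 carry 1
  0×3+1 = 1 → write 1
  0×3 = 0 → write 0
  1×3 = 3 → write 1 carry 1
  remaining carry: 1

0b1101010011001010111100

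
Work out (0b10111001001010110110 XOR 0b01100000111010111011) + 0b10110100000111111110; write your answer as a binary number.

First 0b10111001001010110110 XOR 0b01100000111010111011 = 0b11011001110000001101.
Add column by column in base 2, right to left:
  1+0 = 1
  0+1 = 1
  1+1 = 0 carry 1
  1+1+1 = 1 carry 1
  0+1+1 = 0 carry 1
  0+1+1 = 0 carry 1
  0+1+1 = 0 carry 1
  0+1+1 = 0 carry 1
  0+1+1 = 0 carry 1
  0+0+1 = 1
  1+0 = 1
  1+0 = 1
  1+0 = 1
  0+0 = 0
  0+1 = 1
  1+0 = 1
  1+1 = 0 carry 1
  0+1+1 = 0 carry 1
  1+0+1 = 0 carry 1
  1+1+1 = 1 carry 1
  final carry 1

0b110001101111000001011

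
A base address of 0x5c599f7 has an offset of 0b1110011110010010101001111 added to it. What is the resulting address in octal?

0o745137506

0x5c599f7 = 0o561314767 in octal.
0b1110011110010010101001111 = 0o163622517 in octal.
Add column by column in base 8, right to left:
  7+7 = 6 carry 1
  6+1+1 = 0 carry 1
  7+5+1 = 5 carry 1
  4+2+1 = 7
  1+2 = 3
  3+6 = 1 carry 1
  1+3+1 = 5
  6+6 = 4 carry 1
  5+1+1 = 7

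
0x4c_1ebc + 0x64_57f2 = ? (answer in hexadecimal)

0xb076ae

Add column by column in base 16, right to left:
  c+2 = e
  b+f = a carry 1
  e+7+1 = 6 carry 1
  1+5+1 = 7
  c+4 = 0 carry 1
  4+6+1 = b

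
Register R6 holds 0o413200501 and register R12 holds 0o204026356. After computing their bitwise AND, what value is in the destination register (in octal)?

0o000000100

AND each oct digit independently (no carries):
  4&2=0, 1&0=0, 3&4=0, 2&0=0, 0&2=0, 0&6=0, 5&3=1, 0&5=0, 1&6=0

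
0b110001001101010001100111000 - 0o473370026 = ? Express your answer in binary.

0o473370026 = 0b100111011011111000000010110 in binary.
Subtract column by column in base 2:
  0-0 → 0
  0-1 → 1 (borrow)
  0-1-1 → 0 (borrow)
  1-0-1 → 0
  1-1 → 0
  1-0 → 1
  0-0 → 0
  0-0 → 0
  1-0 → 1
  1-0 → 1
  0-0 → 0
  0-0 → 0
  0-1 → 1 (borrow)
  1-1-1 → 1 (borrow)
  0-1-1 → 0 (borrow)
  1-1-1 → 1 (borrow)
  0-1-1 → 0 (borrow)
  1-0-1 → 0
  1-1 → 0
  0-1 → 1 (borrow)
  0-0-1 → 1 (borrow)
  1-1-1 → 1 (borrow)
  0-1-1 → 0 (borrow)
  0-1-1 → 0 (borrow)
  0-0-1 → 1 (borrow)
  1-0-1 → 0
  1-1 → 0

0b1001110001011001100100010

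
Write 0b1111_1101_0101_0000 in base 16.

0xfd50

Group the bits into nibbles: 1111 1101 0101 0000 → fd50.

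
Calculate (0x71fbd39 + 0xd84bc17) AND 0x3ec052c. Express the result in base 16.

Add column by column in base 16, right to left:
  9+7 = 0 carry 1
  3+1+1 = 5
  d+c = 9 carry 1
  b+b+1 = 7 carry 1
  f+4+1 = 4 carry 1
  1+8+1 = a
  7+d = 4 carry 1
  final carry 1
Sum = 0x14a47950; now AND with 0x3ec052c:
  1&0=0, 4&3=0, a&e=a, 4&c=4, 7&0=0, 9&5=1, 5&2=0, 0&c=0

0xa40100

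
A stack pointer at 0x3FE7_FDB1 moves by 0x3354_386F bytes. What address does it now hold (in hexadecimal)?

Add column by column in base 16, right to left:
  1+F = 0 carry 1
  B+6+1 = 2 carry 1
  D+8+1 = 6 carry 1
  F+3+1 = 3 carry 1
  7+4+1 = C
  E+5 = 3 carry 1
  F+3+1 = 3 carry 1
  3+3+1 = 7

0x733C3620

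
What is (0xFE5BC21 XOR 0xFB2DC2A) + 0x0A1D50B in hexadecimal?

First 0xFE5BC21 XOR 0xFB2DC2A = 0x057600B.
Add column by column in base 16, right to left:
  B+B = 6 carry 1
  0+0+1 = 1
  0+5 = 5
  6+D = 3 carry 1
  7+1+1 = 9
  5+A = F

0xF93516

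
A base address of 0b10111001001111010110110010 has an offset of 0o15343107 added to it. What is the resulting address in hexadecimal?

0x31ABBF9

0b10111001001111010110110010 = 0x2E4F5B2 in hexadecimal.
0o15343107 = 0x35C647 in hexadecimal.
Add column by column in base 16, right to left:
  2+7 = 9
  B+4 = F
  5+6 = B
  F+C = B carry 1
  4+5+1 = A
  E+3 = 1 carry 1
  2+0+1 = 3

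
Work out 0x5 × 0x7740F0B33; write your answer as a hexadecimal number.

0x25444B37FF

Multiply each base-16 digit by 5, carrying:
  3×5 = 15 → write F
  3×5 = 15 → write F
  B×5 = 55 → write 7 carry 3
  0×5+3 = 3 → write 3
  F×5 = 75 → write B carry 4
  0×5+4 = 4 → write 4
  4×5 = 20 → write 4 carry 1
  7×5+1 = 36 → write 4 carry 2
  7×5+2 = 37 → write 5 carry 2
  remaining carry: 2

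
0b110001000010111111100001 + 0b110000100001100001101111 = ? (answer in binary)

Add column by column in base 2, right to left:
  1+1 = 0 carry 1
  0+1+1 = 0 carry 1
  0+1+1 = 0 carry 1
  0+1+1 = 0 carry 1
  0+0+1 = 1
  1+1 = 0 carry 1
  1+1+1 = 1 carry 1
  1+0+1 = 0 carry 1
  1+0+1 = 0 carry 1
  1+0+1 = 0 carry 1
  1+0+1 = 0 carry 1
  1+1+1 = 1 carry 1
  0+1+1 = 0 carry 1
  1+0+1 = 0 carry 1
  0+0+1 = 1
  0+0 = 0
  0+0 = 0
  0+1 = 1
  1+0 = 1
  0+0 = 0
  0+0 = 0
  0+0 = 0
  1+1 = 0 carry 1
  1+1+1 = 1 carry 1
  final carry 1

0b1100001100100100001010000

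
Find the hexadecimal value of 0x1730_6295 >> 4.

0x1730629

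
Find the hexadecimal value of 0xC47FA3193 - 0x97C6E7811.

Subtract column by column in base 16:
  3-1 → 2
  9-1 → 8
  1-8 → 9 (borrow)
  3-7-1 → B (borrow)
  A-E-1 → B (borrow)
  F-6-1 → 8
  7-C → B (borrow)
  4-7-1 → C (borrow)
  C-9-1 → 2

0x2CB8BB982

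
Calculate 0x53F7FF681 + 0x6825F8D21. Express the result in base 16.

Add column by column in base 16, right to left:
  1+1 = 2
  8+2 = A
  6+D = 3 carry 1
  F+8+1 = 8 carry 1
  F+F+1 = F carry 1
  7+5+1 = D
  F+2 = 1 carry 1
  3+8+1 = C
  5+6 = B

0xBC1DF83A2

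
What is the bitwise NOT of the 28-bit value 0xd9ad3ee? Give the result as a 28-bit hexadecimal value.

0x2652c11

Each hex digit d becomes f−d:
  d→2, 9→6, a→5, d→2, 3→c, e→1, e→1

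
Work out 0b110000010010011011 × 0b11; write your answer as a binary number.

Multiply each base-2 digit by 3, carrying:
  1×3 = 3 → write 1 carry 1
  1×3+1 = 4 → write 0 carry 2
  0×3+2 = 2 → write 0 carry 1
  1×3+1 = 4 → write 0 carry 2
  1×3+2 = 5 → write 1 carry 2
  0×3+2 = 2 → write 0 carry 1
  0×3+1 = 1 → write 1
  1×3 = 3 → write 1 carry 1
  0×3+1 = 1 → write 1
  0×3 = 0 → write 0
  1×3 = 3 → write 1 carry 1
  0×3+1 = 1 → write 1
  0×3 = 0 → write 0
  0×3 = 0 → write 0
  0×3 = 0 → write 0
  0×3 = 0 → write 0
  1×3 = 3 → write 1 carry 1
  1×3+1 = 4 → write 0 carry 2
  remaining carry: 10

0b10010000110111010001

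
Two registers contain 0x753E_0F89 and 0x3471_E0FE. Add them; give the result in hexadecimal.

0xA9AFF087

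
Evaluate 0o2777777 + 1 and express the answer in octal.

The trailing 6 digits are 7 (max in base 8), so adding 1 cascades: they roll to 0 and the next digit up increments.

0o3000000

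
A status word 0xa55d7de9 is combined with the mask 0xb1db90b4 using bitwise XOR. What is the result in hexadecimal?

XOR each hex digit independently (no carries):
  a^b=1, 5^1=4, 5^d=8, d^b=6, 7^9=e, d^0=d, e^b=5, 9^4=d

0x1486ed5d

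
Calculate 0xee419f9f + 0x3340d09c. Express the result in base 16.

0x12182703b

Add column by column in base 16, right to left:
  f+c = b carry 1
  9+9+1 = 3 carry 1
  f+0+1 = 0 carry 1
  9+d+1 = 7 carry 1
  1+0+1 = 2
  4+4 = 8
  e+3 = 1 carry 1
  e+3+1 = 2 carry 1
  final carry 1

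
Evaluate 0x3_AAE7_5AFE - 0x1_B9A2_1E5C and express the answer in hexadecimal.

Subtract column by column in base 16:
  E-C → 2
  F-5 → A
  A-E → C (borrow)
  5-1-1 → 3
  7-2 → 5
  E-A → 4
  A-9 → 1
  A-B → F (borrow)
  3-1-1 → 1

0x1F1453CA2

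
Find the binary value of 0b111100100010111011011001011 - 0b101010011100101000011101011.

0b10010000110010010111100000

Subtract column by column in base 2:
  1-1 → 0
  1-1 → 0
  0-0 → 0
  1-1 → 0
  0-0 → 0
  0-1 → 1 (borrow)
  1-1-1 → 1 (borrow)
  1-1-1 → 1 (borrow)
  0-0-1 → 1 (borrow)
  1-0-1 → 0
  1-0 → 1
  0-0 → 0
  1-1 → 0
  1-0 → 1
  1-1 → 0
  0-0 → 0
  1-0 → 1
  0-1 → 1 (borrow)
  0-1-1 → 0 (borrow)
  0-1-1 → 0 (borrow)
  1-0-1 → 0
  0-0 → 0
  0-1 → 1 (borrow)
  1-0-1 → 0
  1-1 → 0
  1-0 → 1
  1-1 → 0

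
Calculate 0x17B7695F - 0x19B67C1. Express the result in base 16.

Subtract column by column in base 16:
  F-1 → E
  5-C → 9 (borrow)
  9-7-1 → 1
  6-6 → 0
  7-B → C (borrow)
  B-9-1 → 1
  7-1 → 6
  1-0 → 1

0x161C019E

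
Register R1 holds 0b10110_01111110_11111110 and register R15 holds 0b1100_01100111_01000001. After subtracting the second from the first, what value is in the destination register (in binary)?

Subtract column by column in base 2:
  0-1 → 1 (borrow)
  1-0-1 → 0
  1-0 → 1
  1-0 → 1
  1-0 → 1
  1-0 → 1
  1-1 → 0
  1-0 → 1
  0-1 → 1 (borrow)
  1-1-1 → 1 (borrow)
  1-1-1 → 1 (borrow)
  1-0-1 → 0
  1-0 → 1
  1-1 → 0
  1-1 → 0
  0-0 → 0
  0-0 → 0
  1-0 → 1
  1-1 → 0
  0-1 → 1 (borrow)
  1-0-1 → 0

0b10100001011110111101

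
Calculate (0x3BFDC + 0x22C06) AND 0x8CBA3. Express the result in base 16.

0xCBA2

Add column by column in base 16, right to left:
  C+6 = 2 carry 1
  D+0+1 = E
  F+C = B carry 1
  B+2+1 = E
  3+2 = 5
Sum = 0x5EBE2; now AND with 0x8CBA3:
  5&8=0, E&C=C, B&B=B, E&A=A, 2&3=2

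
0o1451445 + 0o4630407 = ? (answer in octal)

0o6302054

Add column by column in base 8, right to left:
  5+7 = 4 carry 1
  4+0+1 = 5
  4+4 = 0 carry 1
  1+0+1 = 2
  5+3 = 0 carry 1
  4+6+1 = 3 carry 1
  1+4+1 = 6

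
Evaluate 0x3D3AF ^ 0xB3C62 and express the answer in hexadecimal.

XOR each hex digit independently (no carries):
  3^B=8, D^3=E, 3^C=F, A^6=C, F^2=D

0x8EFCD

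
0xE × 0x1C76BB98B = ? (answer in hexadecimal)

0x18E7E4259A

Multiply each base-16 digit by 14, carrying:
  B×14 = 154 → write A carry 9
  8×14+9 = 121 → write 9 carry 7
  9×14+7 = 133 → write 5 carry 8
  B×14+8 = 162 → write 2 carry 10
  B×14+10 = 164 → write 4 carry 10
  6×14+10 = 94 → write E carry 5
  7×14+5 = 103 → write 7 carry 6
  C×14+6 = 174 → write E carry 10
  1×14+10 = 24 → write 8 carry 1
  remaining carry: 1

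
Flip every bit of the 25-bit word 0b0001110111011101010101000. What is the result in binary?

0b1110001000100010101010111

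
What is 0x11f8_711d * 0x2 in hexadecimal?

0x23f0e23a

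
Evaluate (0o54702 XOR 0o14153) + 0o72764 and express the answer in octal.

0o133635

First 0o54702 XOR 0o14153 = 0o40651.
Add column by column in base 8, right to left:
  1+4 = 5
  5+6 = 3 carry 1
  6+7+1 = 6 carry 1
  0+2+1 = 3
  4+7 = 3 carry 1
  final carry 1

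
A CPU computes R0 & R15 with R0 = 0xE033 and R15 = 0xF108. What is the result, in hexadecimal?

0xE000

AND each hex digit independently (no carries):
  E&F=E, 0&1=0, 3&0=0, 3&8=0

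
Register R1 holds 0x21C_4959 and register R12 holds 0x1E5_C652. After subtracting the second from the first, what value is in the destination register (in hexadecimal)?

0x368307

Subtract column by column in base 16:
  9-2 → 7
  5-5 → 0
  9-6 → 3
  4-C → 8 (borrow)
  C-5-1 → 6
  1-E → 3 (borrow)
  2-1-1 → 0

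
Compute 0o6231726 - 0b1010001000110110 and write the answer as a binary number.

0b110001001000110100000

0o6231726 = 0b110010011001111010110 in binary.
Subtract column by column in base 2:
  0-0 → 0
  1-1 → 0
  1-1 → 0
  0-0 → 0
  1-1 → 0
  0-1 → 1 (borrow)
  1-0-1 → 0
  1-0 → 1
  1-0 → 1
  1-1 → 0
  0-0 → 0
  0-0 → 0
  1-0 → 1
  1-1 → 0
  0-0 → 0
  0-1 → 1 (borrow)
  1-0-1 → 0
  0-0 → 0
  0-0 → 0
  1-0 → 1
  1-0 → 1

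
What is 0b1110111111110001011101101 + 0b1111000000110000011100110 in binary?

0b11110000000100001111010011

Add column by column in base 2, right to left:
  1+0 = 1
  0+1 = 1
  1+1 = 0 carry 1
  1+0+1 = 0 carry 1
  0+0+1 = 1
  1+1 = 0 carry 1
  1+1+1 = 1 carry 1
  1+1+1 = 1 carry 1
  0+0+1 = 1
  1+0 = 1
  0+0 = 0
  0+0 = 0
  0+0 = 0
  1+1 = 0 carry 1
  1+1+1 = 1 carry 1
  1+0+1 = 0 carry 1
  1+0+1 = 0 carry 1
  1+0+1 = 0 carry 1
  1+0+1 = 0 carry 1
  1+0+1 = 0 carry 1
  1+0+1 = 0 carry 1
  0+1+1 = 0 carry 1
  1+1+1 = 1 carry 1
  1+1+1 = 1 carry 1
  1+1+1 = 1 carry 1
  final carry 1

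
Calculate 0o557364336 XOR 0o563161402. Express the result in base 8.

0o034205734

XOR each oct digit independently (no carries):
  5^5=0, 5^6=3, 7^3=4, 3^1=2, 6^6=0, 4^1=5, 3^4=7, 3^0=3, 6^2=4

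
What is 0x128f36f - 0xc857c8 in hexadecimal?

Subtract column by column in base 16:
  f-8 → 7
  6-c → a (borrow)
  3-7-1 → b (borrow)
  f-5-1 → 9
  8-8 → 0
  2-c → 6 (borrow)
  1-0-1 → 0

0x609ba7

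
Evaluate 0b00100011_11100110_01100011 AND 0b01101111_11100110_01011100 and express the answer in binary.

0b001000111110011001000000

AND bit by bit (1 only where both bits are 1):
  001000111110011001100011
& 011011111110011001011100
= 001000111110011001000000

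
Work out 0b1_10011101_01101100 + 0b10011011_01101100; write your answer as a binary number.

0b100011100011011000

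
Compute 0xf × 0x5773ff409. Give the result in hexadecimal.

Multiply each base-16 digit by 15, carrying:
  9×15 = 135 → write 7 carry 8
  0×15+8 = 8 → write 8
  4×15 = 60 → write c carry 3
  f×15+3 = 228 → write 4 carry 14
  f×15+14 = 239 → write f carry 14
  3×15+14 = 59 → write b carry 3
  7×15+3 = 108 → write c carry 6
  7×15+6 = 111 → write f carry 6
  5×15+6 = 81 → write 1 carry 5
  remaining carry: 5

0x51fcbf4c87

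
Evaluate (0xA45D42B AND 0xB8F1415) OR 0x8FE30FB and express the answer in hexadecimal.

0xA45D42B AND 0xB8F1415 = 0xA051401.
Then OR with 0x8FE30FB.

0xAFF34FB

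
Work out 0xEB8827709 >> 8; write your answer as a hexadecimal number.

Shifting right by 8 bits = 2 hex digits: drop the last 2.

0xEB88277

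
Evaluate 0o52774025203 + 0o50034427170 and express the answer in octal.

0o123030454373

Add column by column in base 8, right to left:
  3+0 = 3
  0+7 = 7
  2+1 = 3
  5+7 = 4 carry 1
  2+2+1 = 5
  0+4 = 4
  4+4 = 0 carry 1
  7+3+1 = 3 carry 1
  7+0+1 = 0 carry 1
  2+0+1 = 3
  5+5 = 2 carry 1
  final carry 1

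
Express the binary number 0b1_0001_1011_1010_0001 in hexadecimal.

0x11BA1

Group the bits into nibbles: 0001 0001 1011 1010 0001 → 11BA1.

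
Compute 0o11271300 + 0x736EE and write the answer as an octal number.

0o13124656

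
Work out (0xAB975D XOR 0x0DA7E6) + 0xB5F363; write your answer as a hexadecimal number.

0x15C241E

First 0xAB975D XOR 0x0DA7E6 = 0xA630BB.
Add column by column in base 16, right to left:
  B+3 = E
  B+6 = 1 carry 1
  0+3+1 = 4
  3+F = 2 carry 1
  6+5+1 = C
  A+B = 5 carry 1
  final carry 1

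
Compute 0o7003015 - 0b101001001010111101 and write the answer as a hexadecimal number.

0x197350

0o7003015 = 0x1c060d in hexadecimal.
0b101001001010111101 = 0x292bd in hexadecimal.
Subtract column by column in base 16:
  d-d → 0
  0-b → 5 (borrow)
  6-2-1 → 3
  0-9 → 7 (borrow)
  c-2-1 → 9
  1-0 → 1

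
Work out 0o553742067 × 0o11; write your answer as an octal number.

Multiply each base-8 digit by 9, carrying:
  7×9 = 63 → write 7 carry 7
  6×9+7 = 61 → write 5 carry 7
  0×9+7 = 7 → write 7
  2×9 = 18 → write 2 carry 2
  4×9+2 = 38 → write 6 carry 4
  7×9+4 = 67 → write 3 carry 8
  3×9+8 = 35 → write 3 carry 4
  5×9+4 = 49 → write 1 carry 6
  5×9+6 = 51 → write 3 carry 6
  remaining carry: 6

0o6313362757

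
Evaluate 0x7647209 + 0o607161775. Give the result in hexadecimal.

0xD815606

0o607161775 = 0x61CE3FD in hexadecimal.
Add column by column in base 16, right to left:
  9+D = 6 carry 1
  0+F+1 = 0 carry 1
  2+3+1 = 6
  7+E = 5 carry 1
  4+C+1 = 1 carry 1
  6+1+1 = 8
  7+6 = D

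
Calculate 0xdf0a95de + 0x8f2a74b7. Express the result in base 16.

0x16e350a95

Add column by column in base 16, right to left:
  e+7 = 5 carry 1
  d+b+1 = 9 carry 1
  5+4+1 = a
  9+7 = 0 carry 1
  a+a+1 = 5 carry 1
  0+2+1 = 3
  f+f = e carry 1
  d+8+1 = 6 carry 1
  final carry 1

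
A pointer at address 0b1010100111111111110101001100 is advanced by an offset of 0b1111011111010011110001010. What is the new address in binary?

Add column by column in base 2, right to left:
  0+0 = 0
  0+1 = 1
  1+0 = 1
  1+1 = 0 carry 1
  0+0+1 = 1
  0+0 = 0
  1+0 = 1
  0+1 = 1
  1+1 = 0 carry 1
  0+1+1 = 0 carry 1
  1+1+1 = 1 carry 1
  1+0+1 = 0 carry 1
  1+0+1 = 0 carry 1
  1+1+1 = 1 carry 1
  1+0+1 = 0 carry 1
  1+1+1 = 1 carry 1
  1+1+1 = 1 carry 1
  1+1+1 = 1 carry 1
  1+1+1 = 1 carry 1
  1+1+1 = 1 carry 1
  1+0+1 = 0 carry 1
  0+1+1 = 0 carry 1
  0+1+1 = 0 carry 1
  1+1+1 = 1 carry 1
  0+1+1 = 0 carry 1
  1+0+1 = 0 carry 1
  0+0+1 = 1
  1+0 = 1

0b1100100011111010010011010110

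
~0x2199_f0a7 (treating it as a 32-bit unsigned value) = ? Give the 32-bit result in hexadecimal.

Each hex digit d becomes f−d:
  2→d, 1→e, 9→6, 9→6, f→0, 0→f, a→5, 7→8

0xde660f58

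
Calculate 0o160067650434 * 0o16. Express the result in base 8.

Multiply each base-8 digit by 14, carrying:
  4×14 = 56 → write 0 carry 7
  3×14+7 = 49 → write 1 carry 6
  4×14+6 = 62 → write 6 carry 7
  0×14+7 = 7 → write 7
  5×14 = 70 → write 6 carry 8
  6×14+8 = 92 → write 4 carry 11
  7×14+11 = 109 → write 5 carry 13
  6×14+13 = 97 → write 1 carry 12
  0×14+12 = 12 → write 4 carry 1
  0×14+1 = 1 → write 1
  6×14 = 84 → write 4 carry 10
  1×14+10 = 24 → write 0 carry 3
  remaining carry: 3

0o3041415467610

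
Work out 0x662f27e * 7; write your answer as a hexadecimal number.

Multiply each base-16 digit by 7, carrying:
  e×7 = 98 → write 2 carry 6
  7×7+6 = 55 → write 7 carry 3
  2×7+3 = 17 → write 1 carry 1
  f×7+1 = 106 → write a carry 6
  2×7+6 = 20 → write 4 carry 1
  6×7+1 = 43 → write b carry 2
  6×7+2 = 44 → write c carry 2
  remaining carry: 2

0x2cb4a172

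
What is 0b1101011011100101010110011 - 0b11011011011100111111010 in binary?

0b1010000000001000010111001

Subtract column by column in base 2:
  1-0 → 1
  1-1 → 0
  0-0 → 0
  0-1 → 1 (borrow)
  1-1-1 → 1 (borrow)
  1-1-1 → 1 (borrow)
  0-1-1 → 0 (borrow)
  1-1-1 → 1 (borrow)
  0-1-1 → 0 (borrow)
  1-0-1 → 0
  0-0 → 0
  1-1 → 0
  0-1 → 1 (borrow)
  0-1-1 → 0 (borrow)
  1-0-1 → 0
  1-1 → 0
  1-1 → 0
  0-0 → 0
  1-1 → 0
  1-1 → 0
  0-0 → 0
  1-1 → 0
  0-1 → 1 (borrow)
  1-0-1 → 0
  1-0 → 1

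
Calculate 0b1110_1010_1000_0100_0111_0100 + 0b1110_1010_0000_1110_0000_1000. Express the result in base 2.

0b1110101001001001001111100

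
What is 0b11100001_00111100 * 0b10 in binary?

Multiply each base-2 digit by 2, carrying:
  0×2 = 0 → write 0
  0×2 = 0 → write 0
  1×2 = 2 → write 0 carry 1
  1×2+1 = 3 → write 1 carry 1
  1×2+1 = 3 → write 1 carry 1
  1×2+1 = 3 → write 1 carry 1
  0×2+1 = 1 → write 1
  0×2 = 0 → write 0
  1×2 = 2 → write 0 carry 1
  0×2+1 = 1 → write 1
  0×2 = 0 → write 0
  0×2 = 0 → write 0
  0×2 = 0 → write 0
  1×2 = 2 → write 0 carry 1
  1×2+1 = 3 → write 1 carry 1
  1×2+1 = 3 → write 1 carry 1
  remaining carry: 1

0b11100001001111000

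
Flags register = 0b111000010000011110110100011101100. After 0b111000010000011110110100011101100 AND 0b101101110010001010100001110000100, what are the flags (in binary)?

0b101000010000001010100000010000100

AND bit by bit (1 only where both bits are 1):
  111000010000011110110100011101100
& 101101110010001010100001110000100
= 101000010000001010100000010000100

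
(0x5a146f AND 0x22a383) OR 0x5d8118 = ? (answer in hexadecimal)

0x5a146f AND 0x22a383 = 0x020003.
Then OR with 0x5d8118.

0x5f811b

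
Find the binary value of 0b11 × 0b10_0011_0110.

0b11010100010

Multiply each base-2 digit by 3, carrying:
  0×3 = 0 → write 0
  1×3 = 3 → write 1 carry 1
  1×3+1 = 4 → write 0 carry 2
  0×3+2 = 2 → write 0 carry 1
  1×3+1 = 4 → write 0 carry 2
  1×3+2 = 5 → write 1 carry 2
  0×3+2 = 2 → write 0 carry 1
  0×3+1 = 1 → write 1
  0×3 = 0 → write 0
  1×3 = 3 → write 1 carry 1
  remaining carry: 1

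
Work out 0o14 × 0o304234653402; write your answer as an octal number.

0o4463532012030

Multiply each base-8 digit by 12, carrying:
  2×12 = 24 → write 0 carry 3
  0×12+3 = 3 → write 3
  4×12 = 48 → write 0 carry 6
  3×12+6 = 42 → write 2 carry 5
  5×12+5 = 65 → write 1 carry 8
  6×12+8 = 80 → write 0 carry 10
  4×12+10 = 58 → write 2 carry 7
  3×12+7 = 43 → write 3 carry 5
  2×12+5 = 29 → write 5 carry 3
  4×12+3 = 51 → write 3 carry 6
  0×12+6 = 6 → write 6
  3×12 = 36 → write 4 carry 4
  remaining carry: 4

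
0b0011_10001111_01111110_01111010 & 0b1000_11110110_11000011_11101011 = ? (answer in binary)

0b0000100001100100001001101010

AND bit by bit (1 only where both bits are 1):
  0011100011110111111001111010
& 1000111101101100001111101011
= 0000100001100100001001101010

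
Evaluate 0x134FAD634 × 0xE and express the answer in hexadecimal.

0x10E5B7B6D8

Multiply each base-16 digit by 14, carrying:
  4×14 = 56 → write 8 carry 3
  3×14+3 = 45 → write D carry 2
  6×14+2 = 86 → write 6 carry 5
  D×14+5 = 187 → write B carry 11
  A×14+11 = 151 → write 7 carry 9
  F×14+9 = 219 → write B carry 13
  4×14+13 = 69 → write 5 carry 4
  3×14+4 = 46 → write E carry 2
  1×14+2 = 16 → write 0 carry 1
  remaining carry: 1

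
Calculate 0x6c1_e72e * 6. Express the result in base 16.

0x288b6b14

Multiply each base-16 digit by 6, carrying:
  e×6 = 84 → write 4 carry 5
  2×6+5 = 17 → write 1 carry 1
  7×6+1 = 43 → write b carry 2
  e×6+2 = 86 → write 6 carry 5
  1×6+5 = 11 → write b
  c×6 = 72 → write 8 carry 4
  6×6+4 = 40 → write 8 carry 2
  remaining carry: 2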